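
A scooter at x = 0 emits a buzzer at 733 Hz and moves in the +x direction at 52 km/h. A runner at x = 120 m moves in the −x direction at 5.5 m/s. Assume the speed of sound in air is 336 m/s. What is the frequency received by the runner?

778 Hz

52 km/h = 14.44 m/s.
The observer lies on the +x side, so the source is heading toward the observer and the observer is heading toward the source.
General Doppler shift: f' = f · (v + v_o)/(v − v_s).
f' = 733 × (336 + 5.5)/(336 − 14.44) = 733 × 341.5/321.56 ≈ 778 Hz.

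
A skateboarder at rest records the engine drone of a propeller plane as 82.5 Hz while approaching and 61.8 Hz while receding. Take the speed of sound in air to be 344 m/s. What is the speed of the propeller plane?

f₁/f₂ = (v + v_s)/(v − v_s), so v_s = v · (f₁ − f₂)/(f₁ + f₂).
v_s = 344 × (82.5 − 61.8)/(82.5 + 61.8) = 344 × 20.7/144.3 ≈ 49 m/s.

49 m/s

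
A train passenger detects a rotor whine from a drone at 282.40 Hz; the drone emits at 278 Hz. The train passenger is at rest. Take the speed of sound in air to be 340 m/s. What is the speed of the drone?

5.3 m/s

f' > f, so the drone is approaching.
f' = f · v/(v − v_s) ⇒ v_s = v · |1 − f/f'|.
v_s = 340 × |1 − 278/282.40| = 340 × 0.01558 ≈ 5.3 m/s.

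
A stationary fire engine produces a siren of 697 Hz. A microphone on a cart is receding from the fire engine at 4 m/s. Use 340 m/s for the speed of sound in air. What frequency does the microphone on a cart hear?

Moving observer, stationary source: f' = f · (v − v_o)/v.
f' = 697 × (340 − 4)/340 = 697 × 336/340 ≈ 689 Hz.

689 Hz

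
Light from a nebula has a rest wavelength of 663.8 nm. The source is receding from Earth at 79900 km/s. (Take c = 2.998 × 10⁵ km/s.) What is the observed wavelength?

872.3 nm

β = v/c = 79900/299800 = 0.2665.
Relativistic Doppler for wavelength: λ' = λ₀ · √((1 + β)/(1 − β)).
λ' = 663.8 × √(1.2665/0.7335) = 663.8 × 1.31404 ≈ 872.3 nm.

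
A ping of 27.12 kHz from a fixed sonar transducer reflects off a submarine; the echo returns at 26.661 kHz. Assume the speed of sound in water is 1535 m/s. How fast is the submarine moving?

Double Doppler shift off a moving reflector: f₂ = f₀ · (v + u)/(v − u) (u > 0 toward emitter).
Rearranging, u = v · (f₂ − f₀)/(f₂ + f₀) = 1535 × -0.459/53.781 ≈ -13.1 m/s.
So the submarine is moving at 13.1 m/s away from the emitter.

13.1 m/s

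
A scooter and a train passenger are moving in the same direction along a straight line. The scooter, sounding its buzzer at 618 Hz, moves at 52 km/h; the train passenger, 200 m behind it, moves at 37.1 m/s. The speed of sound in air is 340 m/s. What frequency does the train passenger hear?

52 km/h = 14.44 m/s.
The train passenger is behind, so the scooter is moving away from it while the train passenger is moving toward the scooter.
Both move, so f' = f · (v + v_o)/(v + v_s).
f' = 618 × (340 + 37.1)/(340 + 14.44) = 618 × 377.1/354.44 ≈ 658 Hz.

658 Hz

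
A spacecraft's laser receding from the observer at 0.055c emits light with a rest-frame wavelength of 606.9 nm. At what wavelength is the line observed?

641.3 nm

Relativistic Doppler for wavelength: λ' = λ₀ · √((1 + β)/(1 − β)).
λ' = 606.9 × √(1.0550/0.9450) = 606.9 × 1.05660 ≈ 641.3 nm.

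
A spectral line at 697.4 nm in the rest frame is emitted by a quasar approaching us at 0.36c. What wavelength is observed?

478.4 nm

Relativistic Doppler for wavelength: λ' = λ₀ · √((1 − β)/(1 + β)).
λ' = 697.4 × √(0.6400/1.3600) = 697.4 × 0.68599 ≈ 478.4 nm.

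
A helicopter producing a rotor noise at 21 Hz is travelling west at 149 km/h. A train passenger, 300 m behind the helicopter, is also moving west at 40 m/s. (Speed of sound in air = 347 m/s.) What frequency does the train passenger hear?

20.9 Hz

149 km/h = 41.39 m/s.
The train passenger is behind, so the helicopter is moving away from it while the train passenger is moving toward the helicopter.
Both move, so f' = f · (v + v_o)/(v + v_s).
f' = 21 × (347 + 40)/(347 + 41.39) = 21 × 387/388.39 ≈ 20.9 Hz.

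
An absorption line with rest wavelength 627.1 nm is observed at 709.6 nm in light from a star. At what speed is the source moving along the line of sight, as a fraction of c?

λ'/λ₀ = 1.1316 > 1 (redshift), so the source is receding.
λ'/λ₀ = √((1 + β)/(1 − β)) for a receding source ⇒ β = (r² − 1)/(r² + 1) with r = λ'/λ₀.
β = (1.2804 − 1)/(1.2804 + 1) ≈ 0.123.

0.123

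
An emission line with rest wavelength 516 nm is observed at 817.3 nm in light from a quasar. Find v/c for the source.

λ'/λ₀ = 1.5839 > 1 (redshift), so the source is receding.
λ'/λ₀ = √((1 + β)/(1 − β)) for a receding source ⇒ β = (r² − 1)/(r² + 1) with r = λ'/λ₀.
β = (2.5088 − 1)/(2.5088 + 1) ≈ 0.430.

0.430c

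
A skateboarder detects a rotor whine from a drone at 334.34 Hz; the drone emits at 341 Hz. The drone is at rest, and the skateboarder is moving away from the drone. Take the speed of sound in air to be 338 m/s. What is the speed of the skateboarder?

6.6 m/s

f' = f · (v − v_o)/v ⇒ v_o = v · |f'/f − 1|.
v_o = 338 × |334.34/341 − 1| = 338 × 0.01953 ≈ 6.6 m/s.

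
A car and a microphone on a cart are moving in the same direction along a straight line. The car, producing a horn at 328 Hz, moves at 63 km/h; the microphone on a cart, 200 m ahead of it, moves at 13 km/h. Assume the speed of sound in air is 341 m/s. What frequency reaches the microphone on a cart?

63 km/h = 17.5 m/s; 13 km/h = 3.611 m/s.
The microphone on a cart is ahead, so the car is moving toward it while the microphone on a cart is moving away from the car.
With source approaching and observer receding, f' = f · (v − v_o)/(v − v_s).
f' = 328 × (341 − 3.611)/(341 − 17.5) = 328 × 337.39/323.5 ≈ 342 Hz.

342 Hz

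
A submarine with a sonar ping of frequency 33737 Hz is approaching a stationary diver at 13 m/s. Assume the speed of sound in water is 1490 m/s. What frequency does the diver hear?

34034 Hz

With the source moving toward a stationary observer, f' = f · v/(v − v_s).
f' = 33737 × 1490/(1490 − 13) = 33737 × 1490/1477 ≈ 34034 Hz.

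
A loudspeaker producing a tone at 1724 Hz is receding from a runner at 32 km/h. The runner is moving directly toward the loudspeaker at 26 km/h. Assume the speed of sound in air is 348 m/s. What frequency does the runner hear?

1716 Hz

32 km/h = 8.889 m/s; 26 km/h = 7.222 m/s.
General Doppler shift: f' = f · (v + v_o)/(v + v_s).
f' = 1724 × (348 + 7.222)/(348 + 8.889) = 1724 × 355.22/356.89 ≈ 1716 Hz.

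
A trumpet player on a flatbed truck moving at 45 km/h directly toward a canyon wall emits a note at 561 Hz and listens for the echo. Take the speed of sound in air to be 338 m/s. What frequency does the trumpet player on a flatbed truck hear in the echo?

604 Hz

45 km/h = 12.5 m/s.
The canyon wall receives the sound from a moving source: f₁ = f₀ · v/(v − v_e) = 561 × 338/325.5 ≈ 583 Hz.
On the return leg the trumpet player on a flatbed truck is a moving observer: f₂ = f₁ · (v + v_e)/v = 583 × 350.5/338 ≈ 604 Hz.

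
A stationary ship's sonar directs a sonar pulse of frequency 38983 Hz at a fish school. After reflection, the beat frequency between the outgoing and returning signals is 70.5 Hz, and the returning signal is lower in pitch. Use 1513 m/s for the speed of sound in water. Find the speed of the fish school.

1.37 m/s

Double Doppler shift off a moving reflector: f₂ = f₀ · (v + u)/(v − u) (u > 0 toward emitter).
Returning signal is lower, so f₂ = f₀ − Δf = 38983 − 70.5 = 38912.5 Hz.
Rearranging, u = v · (f₂ − f₀)/(f₂ + f₀) = 1513 × -70.5/77895.5 ≈ -1.37 m/s.
So the fish school is moving at 1.37 m/s away from the emitter.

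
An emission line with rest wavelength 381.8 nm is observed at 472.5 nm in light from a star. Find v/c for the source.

0.210

λ'/λ₀ = 1.2376 > 1 (redshift), so the source is receding.
λ'/λ₀ = √((1 + β)/(1 − β)) for a receding source ⇒ β = (r² − 1)/(r² + 1) with r = λ'/λ₀.
β = (1.5316 − 1)/(1.5316 + 1) ≈ 0.210.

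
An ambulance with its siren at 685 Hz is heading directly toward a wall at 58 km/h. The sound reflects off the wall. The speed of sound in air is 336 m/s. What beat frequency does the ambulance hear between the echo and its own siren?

58 km/h = 16.11 m/s.
The wall receives the sound from a moving source: f₁ = f₀ · v/(v − v_e) = 685 × 336/319.89 ≈ 719.5 Hz.
On the return leg the ambulance is a moving observer: f₂ = f₁ · (v + v_e)/v = 719.5 × 352.11/336 ≈ 754.0 Hz.
Equivalently f₂ = f₀ · (v + v_e)/(v − v_e).
Beat against the emitted tone: |f₂ − f₀| = 2v_e·f₀/(v − v_e) = 2 × 16.11 × 685/319.89 ≈ 69 Hz.

69 Hz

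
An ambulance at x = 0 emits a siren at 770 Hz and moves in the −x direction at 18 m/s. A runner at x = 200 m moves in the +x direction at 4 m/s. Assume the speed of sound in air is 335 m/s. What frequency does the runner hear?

The observer lies on the +x side, so the source is heading away from the observer and the observer is heading away from the source.
With source receding and observer receding, f' = f · (v − v_o)/(v + v_s).
f' = 770 × (335 − 4)/(335 + 18) = 770 × 331/353 ≈ 722 Hz.

722 Hz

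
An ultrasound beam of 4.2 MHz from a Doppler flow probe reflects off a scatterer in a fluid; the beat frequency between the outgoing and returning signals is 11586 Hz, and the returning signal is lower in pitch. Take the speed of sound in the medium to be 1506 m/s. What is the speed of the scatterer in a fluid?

Double Doppler shift off a moving reflector: f₂ = f₀ · (v + u)/(v − u) (u > 0 toward emitter).
Returning signal is lower, so f₂ = f₀ − Δf = 4200000 − 11586 = 4188414 Hz.
Rearranging, u = v · (f₂ − f₀)/(f₂ + f₀) = 1506 × -11586/8388414 ≈ -2.08 m/s.
So the scatterer in a fluid is moving at 2.08 m/s away from the emitter.

2.08 m/s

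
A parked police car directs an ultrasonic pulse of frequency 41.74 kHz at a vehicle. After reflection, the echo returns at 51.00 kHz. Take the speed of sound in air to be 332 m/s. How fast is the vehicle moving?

33 m/s

Double Doppler shift off a moving reflector: f₂ = f₀ · (v + u)/(v − u) (u > 0 toward emitter).
Rearranging, u = v · (f₂ − f₀)/(f₂ + f₀) = 332 × 9.26/92.74 ≈ 33 m/s.
So the vehicle is moving at 33 m/s toward the emitter.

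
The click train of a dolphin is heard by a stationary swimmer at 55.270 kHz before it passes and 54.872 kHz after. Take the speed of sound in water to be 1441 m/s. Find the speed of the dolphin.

f₁/f₂ = (v + v_s)/(v − v_s), so v_s = v · (f₁ − f₂)/(f₁ + f₂).
v_s = 1441 × (55.270 − 54.872)/(55.270 + 54.872) = 1441 × 0.398/110.142 ≈ 5.2 m/s.

5.2 m/s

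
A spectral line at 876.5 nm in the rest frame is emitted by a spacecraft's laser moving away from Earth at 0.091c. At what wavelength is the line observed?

960.2 nm

Relativistic Doppler for wavelength: λ' = λ₀ · √((1 + β)/(1 − β)).
λ' = 876.5 × √(1.0910/0.9090) = 876.5 × 1.09555 ≈ 960.2 nm.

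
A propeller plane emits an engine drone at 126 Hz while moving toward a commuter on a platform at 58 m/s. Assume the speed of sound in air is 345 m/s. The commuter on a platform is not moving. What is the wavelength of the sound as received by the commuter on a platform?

2.28 m

Moving source, stationary observer: f' = f · v/(v − v_s) since the source is approaching.
f' = 126 × 345/(345 − 58) ≈ 151 Hz.
λ' = v/f' = 345/151.463 ≈ 2.28 m.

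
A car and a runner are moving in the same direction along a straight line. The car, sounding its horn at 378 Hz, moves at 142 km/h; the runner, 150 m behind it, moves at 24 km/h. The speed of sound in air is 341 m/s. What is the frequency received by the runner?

142 km/h = 39.44 m/s; 24 km/h = 6.667 m/s.
The runner is behind, so the car is moving away from it while the runner is moving toward the car.
General Doppler shift: f' = f · (v + v_o)/(v + v_s).
f' = 378 × (341 + 6.667)/(341 + 39.44) = 378 × 347.67/380.44 ≈ 345 Hz.

345 Hz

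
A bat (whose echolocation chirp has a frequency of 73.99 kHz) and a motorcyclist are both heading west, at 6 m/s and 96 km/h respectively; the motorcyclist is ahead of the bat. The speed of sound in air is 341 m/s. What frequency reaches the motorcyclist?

69.4 kHz

96 km/h = 26.67 m/s.
The motorcyclist is ahead, so the bat is moving toward it while the motorcyclist is moving away from the bat.
General Doppler shift: f' = f · (v − v_o)/(v − v_s).
f' = 73.99 × (341 − 26.67)/(341 − 6) = 73.99 × 314.33/335 ≈ 69.4 kHz.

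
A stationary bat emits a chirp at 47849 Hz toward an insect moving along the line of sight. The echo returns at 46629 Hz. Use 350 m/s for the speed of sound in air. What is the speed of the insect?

4.5 m/s

Double Doppler shift off a moving reflector: f₂ = f₀ · (v + u)/(v − u) (u > 0 toward emitter).
Rearranging, u = v · (f₂ − f₀)/(f₂ + f₀) = 350 × -1220/94478 ≈ -4.5 m/s.
So the insect is moving at 4.5 m/s away from the emitter.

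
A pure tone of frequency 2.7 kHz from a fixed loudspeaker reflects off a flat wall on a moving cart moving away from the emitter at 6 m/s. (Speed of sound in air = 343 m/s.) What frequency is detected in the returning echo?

2.61 kHz

At the flat wall on a moving cart (a moving observer), f₁ = f₀ · (v − u)/v = 2.7 × 337/343 ≈ 2.65 kHz.
The reflection then acts as a moving source: f₂ = f₁ · v/(v + u) ≈ 2.61 kHz.
Equivalently f₂ = f₀ · (v − u)/(v + u).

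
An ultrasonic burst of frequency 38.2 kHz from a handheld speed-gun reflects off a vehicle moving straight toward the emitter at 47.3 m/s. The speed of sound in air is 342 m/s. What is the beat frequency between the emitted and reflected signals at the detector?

12262 Hz

At the vehicle (a moving observer), f₁ = f₀ · (v + u)/v = 38.2 × 389.3/342 ≈ 43.48 kHz.
On reflection it acts as a source moving toward the stationary detector: f₂ = f₁ · v/(v − u) = 43.48 × 342/294.7 ≈ 50.46 kHz.
Beat frequency (with f₀ = 38200 Hz): |f₂ − f₀| = 2u·f₀/(v − u) = 2 × 47.3 × 38200/294.7 ≈ 12262 Hz.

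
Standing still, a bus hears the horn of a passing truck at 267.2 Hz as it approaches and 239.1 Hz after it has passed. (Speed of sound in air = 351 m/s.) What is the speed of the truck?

f₁/f₂ = (v + v_s)/(v − v_s), so v_s = v · (f₁ − f₂)/(f₁ + f₂).
v_s = 351 × (267.2 − 239.1)/(267.2 + 239.1) = 351 × 28.1/506.3 ≈ 19.5 m/s.

19.5 m/s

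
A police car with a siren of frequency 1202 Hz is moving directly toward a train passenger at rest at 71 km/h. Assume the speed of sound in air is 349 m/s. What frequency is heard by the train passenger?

1274 Hz

71 km/h = 19.72 m/s.
With the source moving toward a stationary observer, f' = f · v/(v − v_s).
f' = 1202 × 349/(349 − 19.72) = 1202 × 349/329.3 ≈ 1274 Hz.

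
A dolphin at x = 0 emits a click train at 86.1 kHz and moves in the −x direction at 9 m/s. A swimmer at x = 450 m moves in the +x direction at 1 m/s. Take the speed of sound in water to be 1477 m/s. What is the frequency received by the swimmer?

85.5 kHz

The observer lies on the +x side, so the source is heading away from the observer and the observer is heading away from the source.
Both move, so f' = f · (v − v_o)/(v + v_s).
f' = 86.1 × (1477 − 1)/(1477 + 9) = 86.1 × 1476/1486 ≈ 85.5 kHz.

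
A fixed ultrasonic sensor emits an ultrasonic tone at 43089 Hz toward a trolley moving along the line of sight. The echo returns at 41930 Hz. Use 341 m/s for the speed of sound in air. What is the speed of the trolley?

4.6 m/s

Double Doppler shift off a moving reflector: f₂ = f₀ · (v + u)/(v − u) (u > 0 toward emitter).
Rearranging, u = v · (f₂ − f₀)/(f₂ + f₀) = 341 × -1159/85019 ≈ -4.6 m/s.
So the trolley is moving at 4.6 m/s away from the emitter.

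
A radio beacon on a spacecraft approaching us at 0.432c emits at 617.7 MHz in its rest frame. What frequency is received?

Relativistic Doppler for frequency: f' = f₀ · √((1 + β)/(1 − β)).
f' = 617.7 × √(1.4320/0.5680) = 617.7 × 1.58781 ≈ 980.8 MHz.

980.8 MHz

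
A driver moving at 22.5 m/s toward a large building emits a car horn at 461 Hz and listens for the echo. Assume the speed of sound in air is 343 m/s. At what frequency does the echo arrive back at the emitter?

526 Hz

The large building receives the sound from a moving source: f₁ = f₀ · v/(v − v_e) = 461 × 343/320.5 ≈ 493 Hz.
On the return leg the driver is a moving observer: f₂ = f₁ · (v + v_e)/v = 493 × 365.5/343 ≈ 526 Hz.
Equivalently f₂ = f₀ · (v + v_e)/(v − v_e).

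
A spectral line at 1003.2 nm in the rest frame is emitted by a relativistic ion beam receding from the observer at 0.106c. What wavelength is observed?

Relativistic Doppler for wavelength: λ' = λ₀ · √((1 + β)/(1 − β)).
λ' = 1003.2 × √(1.1060/0.8940) = 1003.2 × 1.11227 ≈ 1115.8 nm.

1115.8 nm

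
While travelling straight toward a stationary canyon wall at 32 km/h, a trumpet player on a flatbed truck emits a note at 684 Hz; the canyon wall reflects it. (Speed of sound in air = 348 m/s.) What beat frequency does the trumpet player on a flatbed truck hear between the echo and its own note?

32 km/h = 8.889 m/s.
The canyon wall receives the sound from a moving source: f₁ = f₀ · v/(v − v_e) = 684 × 348/339.11 ≈ 701.9 Hz.
On the return leg the trumpet player on a flatbed truck is a moving observer: f₂ = f₁ · (v + v_e)/v = 701.9 × 356.89/348 ≈ 719.9 Hz.
Beat against the emitted tone: |f₂ − f₀| = 2v_e·f₀/(v − v_e) = 2 × 8.889 × 684/339.11 ≈ 35.9 Hz.

35.9 Hz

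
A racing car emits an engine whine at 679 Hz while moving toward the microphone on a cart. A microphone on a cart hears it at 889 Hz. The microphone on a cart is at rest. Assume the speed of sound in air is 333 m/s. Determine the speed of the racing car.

f' = f · v/(v − v_s) ⇒ v_s = v · |1 − f/f'|.
v_s = 333 × |1 − 679/889| = 333 × 0.2362 ≈ 79 m/s.

79 m/s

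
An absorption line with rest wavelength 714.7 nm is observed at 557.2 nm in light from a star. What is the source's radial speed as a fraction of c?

λ'/λ₀ = 0.7796 < 1 (blueshift), so the source is approaching.
λ'/λ₀ = √((1 − β)/(1 + β)) for an approaching source ⇒ β = (1 − r²)/(1 + r²) with r = λ'/λ₀.
β = (1 − 0.6078)/(1 + 0.6078) ≈ 0.244.

0.244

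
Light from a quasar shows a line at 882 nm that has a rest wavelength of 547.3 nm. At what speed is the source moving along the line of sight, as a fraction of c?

0.444c

λ'/λ₀ = 1.6115 > 1 (redshift), so the source is receding.
λ'/λ₀ = √((1 + β)/(1 − β)) for a receding source ⇒ β = (r² − 1)/(r² + 1) with r = λ'/λ₀.
β = (2.5971 − 1)/(2.5971 + 1) ≈ 0.444.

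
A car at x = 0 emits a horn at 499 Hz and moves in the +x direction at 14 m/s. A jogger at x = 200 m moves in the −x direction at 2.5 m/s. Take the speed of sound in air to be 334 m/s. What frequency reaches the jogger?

525 Hz

The observer lies on the +x side, so the source is heading toward the observer and the observer is heading toward the source.
Both move, so f' = f · (v + v_o)/(v − v_s).
f' = 499 × (334 + 2.5)/(334 − 14) = 499 × 336.5/320 ≈ 525 Hz.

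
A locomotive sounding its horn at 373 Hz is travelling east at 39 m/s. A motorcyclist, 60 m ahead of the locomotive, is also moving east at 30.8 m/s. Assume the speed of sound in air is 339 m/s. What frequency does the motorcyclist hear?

The motorcyclist is ahead, so the locomotive is moving toward it while the motorcyclist is moving away from the locomotive.
General Doppler shift: f' = f · (v − v_o)/(v − v_s).
f' = 373 × (339 − 30.8)/(339 − 39) = 373 × 308.2/300 ≈ 383 Hz.

383 Hz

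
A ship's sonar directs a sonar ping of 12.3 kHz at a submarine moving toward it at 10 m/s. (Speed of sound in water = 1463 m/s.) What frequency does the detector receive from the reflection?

At the submarine (a moving observer), f₁ = f₀ · (v + u)/v = 12.3 × 1473/1463 ≈ 12.38 kHz.
The reflection then acts as a moving source: f₂ = f₁ · v/(v − u) ≈ 12.47 kHz.

12.47 kHz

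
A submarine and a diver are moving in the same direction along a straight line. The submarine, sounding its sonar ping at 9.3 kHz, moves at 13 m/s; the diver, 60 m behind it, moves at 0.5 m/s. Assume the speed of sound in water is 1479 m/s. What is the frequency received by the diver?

9.22 kHz

The diver is behind, so the submarine is moving away from it while the diver is moving toward the submarine.
With source receding and observer approaching, f' = f · (v + v_o)/(v + v_s).
f' = 9.3 × (1479 + 0.5)/(1479 + 13) = 9.3 × 1479.5/1492 ≈ 9.22 kHz.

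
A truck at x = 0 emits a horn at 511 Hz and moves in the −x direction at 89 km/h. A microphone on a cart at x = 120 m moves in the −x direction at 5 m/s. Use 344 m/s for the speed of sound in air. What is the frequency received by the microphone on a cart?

484 Hz

89 km/h = 24.72 m/s.
The observer lies on the +x side, so the source is heading away from the observer and the observer is heading toward the source.
With source receding and observer approaching, f' = f · (v + v_o)/(v + v_s).
f' = 511 × (344 + 5)/(344 + 24.72) = 511 × 349/368.72 ≈ 484 Hz.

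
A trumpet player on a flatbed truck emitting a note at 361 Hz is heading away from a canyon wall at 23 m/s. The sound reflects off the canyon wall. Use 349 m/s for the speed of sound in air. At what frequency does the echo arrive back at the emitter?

316 Hz

The canyon wall receives the sound from a moving source: f₁ = f₀ · v/(v + v_e) = 361 × 349/372 ≈ 339 Hz.
On the return leg the trumpet player on a flatbed truck is a moving observer: f₂ = f₁ · (v − v_e)/v = 339 × 326/349 ≈ 316 Hz.
Equivalently f₂ = f₀ · (v − v_e)/(v + v_e).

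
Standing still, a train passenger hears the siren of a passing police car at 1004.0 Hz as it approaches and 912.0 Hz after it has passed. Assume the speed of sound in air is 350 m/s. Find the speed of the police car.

16.8 m/s

f₁/f₂ = (v + v_s)/(v − v_s), so v_s = v · (f₁ − f₂)/(f₁ + f₂).
v_s = 350 × (1004.0 − 912.0)/(1004.0 + 912.0) = 350 × 92.0/1916.0 ≈ 16.8 m/s.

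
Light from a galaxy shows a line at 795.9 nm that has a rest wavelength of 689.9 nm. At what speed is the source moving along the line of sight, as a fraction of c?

0.142c

λ'/λ₀ = 1.1536 > 1 (redshift), so the source is receding.
λ'/λ₀ = √((1 + β)/(1 − β)) for a receding source ⇒ β = (r² − 1)/(r² + 1) with r = λ'/λ₀.
β = (1.3309 − 1)/(1.3309 + 1) ≈ 0.142.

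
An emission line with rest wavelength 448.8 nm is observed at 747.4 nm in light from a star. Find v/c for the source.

λ'/λ₀ = 1.6653 > 1 (redshift), so the source is receding.
λ'/λ₀ = √((1 + β)/(1 − β)) for a receding source ⇒ β = (r² − 1)/(r² + 1) with r = λ'/λ₀.
β = (2.7733 − 1)/(2.7733 + 1) ≈ 0.470.

0.470c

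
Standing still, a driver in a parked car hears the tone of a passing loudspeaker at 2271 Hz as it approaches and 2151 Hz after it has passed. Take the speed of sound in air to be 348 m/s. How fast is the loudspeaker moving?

f₁/f₂ = (v + v_s)/(v − v_s), so v_s = v · (f₁ − f₂)/(f₁ + f₂).
v_s = 348 × (2271 − 2151)/(2271 + 2151) = 348 × 120/4422 ≈ 9.4 m/s.

9.4 m/s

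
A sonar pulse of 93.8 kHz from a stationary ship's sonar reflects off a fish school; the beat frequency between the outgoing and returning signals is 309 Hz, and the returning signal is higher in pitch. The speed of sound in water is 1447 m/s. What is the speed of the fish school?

Double Doppler shift off a moving reflector: f₂ = f₀ · (v + u)/(v − u) (u > 0 toward emitter).
Returning signal is higher, so f₂ = f₀ + Δf = 93800 + 309 = 94109 Hz.
Rearranging, u = v · (f₂ − f₀)/(f₂ + f₀) = 1447 × 309/187909 ≈ 2.38 m/s.
So the fish school is moving at 2.38 m/s toward the emitter.

2.38 m/s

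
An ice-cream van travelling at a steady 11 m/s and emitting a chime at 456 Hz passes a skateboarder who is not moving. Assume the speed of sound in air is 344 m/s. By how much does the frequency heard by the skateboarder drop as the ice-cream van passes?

Approaching: f₁ = f · v/(v − v_s) = 456 × 344/333 ≈ 471.1 Hz.
Receding: f₂ = f · v/(v + v_s) = 456 × 344/355 ≈ 441.9 Hz.
Drop: f₁ − f₂ = 2f·v·v_s/(v² − v_s²) = 2 × 456 × 344 × 11/(344² − 11²) ≈ 29.2 Hz.

29.2 Hz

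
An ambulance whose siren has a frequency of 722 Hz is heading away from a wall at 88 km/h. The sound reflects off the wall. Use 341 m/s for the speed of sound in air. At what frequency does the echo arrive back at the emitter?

88 km/h = 24.44 m/s.
The wall receives the sound from a moving source: f₁ = f₀ · v/(v + v_e) = 722 × 341/365.44 ≈ 674 Hz.
On the return leg the ambulance is a moving observer: f₂ = f₁ · (v − v_e)/v = 674 × 316.56/341 ≈ 625 Hz.
Equivalently f₂ = f₀ · (v − v_e)/(v + v_e).

625 Hz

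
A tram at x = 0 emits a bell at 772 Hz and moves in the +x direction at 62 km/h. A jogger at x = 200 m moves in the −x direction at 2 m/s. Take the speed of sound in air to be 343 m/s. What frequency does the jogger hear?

818 Hz

62 km/h = 17.22 m/s.
The observer lies on the +x side, so the source is heading toward the observer and the observer is heading toward the source.
General Doppler shift: f' = f · (v + v_o)/(v − v_s).
f' = 772 × (343 + 2)/(343 − 17.22) = 772 × 345/325.78 ≈ 818 Hz.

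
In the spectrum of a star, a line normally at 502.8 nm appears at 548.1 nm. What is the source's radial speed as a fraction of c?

λ'/λ₀ = 1.0901 > 1 (redshift), so the source is receding.
λ'/λ₀ = √((1 + β)/(1 − β)) for a receding source ⇒ β = (r² − 1)/(r² + 1) with r = λ'/λ₀.
β = (1.1883 − 1)/(1.1883 + 1) ≈ 0.086.

0.086c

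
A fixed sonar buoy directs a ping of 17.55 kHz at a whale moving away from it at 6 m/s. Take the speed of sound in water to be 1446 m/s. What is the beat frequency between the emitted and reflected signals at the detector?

At the whale (a moving observer), f₁ = f₀ · (v − u)/v = 17.55 × 1440/1446 ≈ 17.4772 kHz.
On reflection it acts as a source moving away from the stationary detector: f₂ = f₁ · v/(v + u) = 17.4772 × 1446/1452 ≈ 17.4050 kHz.
Equivalently f₂ = f₀ · (v − u)/(v + u).
Beat frequency (with f₀ = 17550 Hz): |f₂ − f₀| = 2u·f₀/(v + u) = 2 × 6 × 17550/1452 ≈ 145 Hz.

145 Hz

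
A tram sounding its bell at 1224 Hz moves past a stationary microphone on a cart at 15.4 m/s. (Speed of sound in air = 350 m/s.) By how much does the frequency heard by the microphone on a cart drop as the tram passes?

Approaching: f₁ = f · v/(v − v_s) = 1224 × 350/334.6 ≈ 1280 Hz.
Receding: f₂ = f · v/(v + v_s) = 1224 × 350/365.4 ≈ 1172 Hz.
Drop: f₁ − f₂ = 2f·v·v_s/(v² − v_s²) = 2 × 1224 × 350 × 15.4/(350² − 15.4²) ≈ 108 Hz.

108 Hz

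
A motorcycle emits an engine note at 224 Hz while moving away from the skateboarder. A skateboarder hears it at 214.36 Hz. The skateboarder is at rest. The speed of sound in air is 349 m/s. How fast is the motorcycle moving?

f' = f · v/(v + v_s) ⇒ v_s = v · |1 − f/f'|.
v_s = 349 × |1 − 224/214.36| = 349 × 0.04497 ≈ 15.7 m/s.

15.7 m/s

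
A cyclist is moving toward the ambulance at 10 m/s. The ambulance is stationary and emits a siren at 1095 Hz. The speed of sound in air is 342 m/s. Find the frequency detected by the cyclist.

1127 Hz

Moving observer, stationary source: f' = f · (v + v_o)/v.
f' = 1095 × (342 + 10)/342 = 1095 × 352/342 ≈ 1127 Hz.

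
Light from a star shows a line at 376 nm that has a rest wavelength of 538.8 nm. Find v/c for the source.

λ'/λ₀ = 0.6978 < 1 (blueshift), so the source is approaching.
λ'/λ₀ = √((1 − β)/(1 + β)) for an approaching source ⇒ β = (1 − r²)/(1 + r²) with r = λ'/λ₀.
β = (1 − 0.4870)/(1 + 0.4870) ≈ 0.345.

0.345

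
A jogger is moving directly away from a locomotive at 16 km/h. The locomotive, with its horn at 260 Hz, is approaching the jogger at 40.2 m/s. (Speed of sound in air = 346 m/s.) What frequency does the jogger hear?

290 Hz

16 km/h = 4.444 m/s.
Both move, so f' = f · (v − v_o)/(v − v_s).
f' = 260 × (346 − 4.444)/(346 − 40.2) = 260 × 341.56/305.8 ≈ 290 Hz.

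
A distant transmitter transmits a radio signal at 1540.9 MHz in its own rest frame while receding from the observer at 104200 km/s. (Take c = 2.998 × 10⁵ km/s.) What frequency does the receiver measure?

β = v/c = 104200/299800 = 0.3476.
Relativistic Doppler for frequency: f' = f₀ · √((1 − β)/(1 + β)).
f' = 1540.9 × √(0.6524/1.3476) = 1540.9 × 0.69581 ≈ 1072.2 MHz.

1072.2 MHz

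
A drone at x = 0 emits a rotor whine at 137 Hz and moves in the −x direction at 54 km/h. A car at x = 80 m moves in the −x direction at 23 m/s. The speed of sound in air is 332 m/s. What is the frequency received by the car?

140 Hz

54 km/h = 15 m/s.
The observer lies on the +x side, so the source is heading away from the observer and the observer is heading toward the source.
General Doppler shift: f' = f · (v + v_o)/(v + v_s).
f' = 137 × (332 + 23)/(332 + 15) = 137 × 355/347 ≈ 140 Hz.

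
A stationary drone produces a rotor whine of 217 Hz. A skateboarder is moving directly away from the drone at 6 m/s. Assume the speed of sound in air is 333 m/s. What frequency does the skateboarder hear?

Moving observer, stationary source: f' = f · (v − v_o)/v.
f' = 217 × (333 − 6)/333 = 217 × 327/333 ≈ 213 Hz.

213 Hz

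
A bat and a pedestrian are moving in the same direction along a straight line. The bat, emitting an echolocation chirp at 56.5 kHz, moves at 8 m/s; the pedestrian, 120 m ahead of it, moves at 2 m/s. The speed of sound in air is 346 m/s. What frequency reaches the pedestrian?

57.5 kHz

The pedestrian is ahead, so the bat is moving toward it while the pedestrian is moving away from the bat.
Both move, so f' = f · (v − v_o)/(v − v_s).
f' = 56.5 × (346 − 2)/(346 − 8) = 56.5 × 344/338 ≈ 57.5 kHz.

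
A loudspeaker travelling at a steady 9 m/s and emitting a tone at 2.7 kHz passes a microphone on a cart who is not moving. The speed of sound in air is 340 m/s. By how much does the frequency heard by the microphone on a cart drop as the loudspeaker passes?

Approaching: f₁ = f · v/(v − v_s) = 2.7 × 340/331 ≈ 2.773 kHz.
Receding: f₂ = f · v/(v + v_s) = 2.7 × 340/349 ≈ 2.630 kHz.
Drop: f₁ − f₂ = 2f·v·v_s/(v² − v_s²) = 2 × 2.7 × 340 × 9/(340² − 9²) ≈ 0.143 kHz.

0.143 kHz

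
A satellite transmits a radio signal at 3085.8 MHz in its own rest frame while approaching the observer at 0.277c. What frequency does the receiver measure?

4101.0 MHz

Relativistic Doppler for frequency: f' = f₀ · √((1 + β)/(1 − β)).
f' = 3085.8 × √(1.2770/0.7230) = 3085.8 × 1.32900 ≈ 4101.0 MHz.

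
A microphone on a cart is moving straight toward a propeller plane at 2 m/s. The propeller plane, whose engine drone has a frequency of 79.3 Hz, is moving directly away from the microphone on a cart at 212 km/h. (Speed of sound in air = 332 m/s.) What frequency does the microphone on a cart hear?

212 km/h = 58.89 m/s.
With source receding and observer approaching, f' = f · (v + v_o)/(v + v_s).
f' = 79.3 × (332 + 2)/(332 + 58.89) = 79.3 × 334/390.89 ≈ 68 Hz.

68 Hz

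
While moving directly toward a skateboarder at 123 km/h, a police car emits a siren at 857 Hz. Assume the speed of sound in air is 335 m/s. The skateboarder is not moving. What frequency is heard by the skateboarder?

954 Hz

123 km/h = 34.17 m/s.
Only the source moves, toward the listener, so f' = f · v/(v − v_s).
f' = 857 × 335/(335 − 34.17) = 857 × 335/300.8 ≈ 954 Hz.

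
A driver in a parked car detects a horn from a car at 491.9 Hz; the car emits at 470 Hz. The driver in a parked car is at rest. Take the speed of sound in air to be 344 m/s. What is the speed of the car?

f' > f, so the car is approaching.
f' = f · v/(v − v_s) ⇒ v_s = v · |1 − f/f'|.
v_s = 344 × |1 − 470/491.9| = 344 × 0.04452 ≈ 15.3 m/s.

15.3 m/s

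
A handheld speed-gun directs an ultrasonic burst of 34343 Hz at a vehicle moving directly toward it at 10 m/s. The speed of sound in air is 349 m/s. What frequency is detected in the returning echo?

36369 Hz

The vehicle first receives the wave as a moving observer: f₁ = f₀ · (v + u)/v = 34343 × (349 + 10)/349 ≈ 35327 Hz.
On reflection it acts as a source moving toward the stationary detector: f₂ = f₁ · v/(v − u) = 35327 × 349/339 ≈ 36369 Hz.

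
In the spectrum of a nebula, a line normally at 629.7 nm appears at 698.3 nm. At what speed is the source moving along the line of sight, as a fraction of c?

0.103c

λ'/λ₀ = 1.1089 > 1 (redshift), so the source is receding.
λ'/λ₀ = √((1 + β)/(1 − β)) for a receding source ⇒ β = (r² − 1)/(r² + 1) with r = λ'/λ₀.
β = (1.2297 − 1)/(1.2297 + 1) ≈ 0.103.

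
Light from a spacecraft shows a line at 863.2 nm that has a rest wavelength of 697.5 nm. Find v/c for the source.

λ'/λ₀ = 1.2376 > 1 (redshift), so the source is receding.
λ'/λ₀ = √((1 + β)/(1 − β)) for a receding source ⇒ β = (r² − 1)/(r² + 1) with r = λ'/λ₀.
β = (1.5316 − 1)/(1.5316 + 1) ≈ 0.210.

0.210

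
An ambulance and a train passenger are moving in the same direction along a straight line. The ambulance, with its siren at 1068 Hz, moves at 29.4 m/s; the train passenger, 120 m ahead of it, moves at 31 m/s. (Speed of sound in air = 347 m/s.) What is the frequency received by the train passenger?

1063 Hz

The train passenger is ahead, so the ambulance is moving toward it while the train passenger is moving away from the ambulance.
With source approaching and observer receding, f' = f · (v − v_o)/(v − v_s).
f' = 1068 × (347 − 31)/(347 − 29.4) = 1068 × 316/317.6 ≈ 1063 Hz.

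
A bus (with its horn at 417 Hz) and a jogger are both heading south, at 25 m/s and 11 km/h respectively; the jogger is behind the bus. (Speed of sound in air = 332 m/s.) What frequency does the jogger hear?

391 Hz

11 km/h = 3.056 m/s.
The jogger is behind, so the bus is moving away from it while the jogger is moving toward the bus.
With source receding and observer approaching, f' = f · (v + v_o)/(v + v_s).
f' = 417 × (332 + 3.056)/(332 + 25) = 417 × 335.06/357 ≈ 391 Hz.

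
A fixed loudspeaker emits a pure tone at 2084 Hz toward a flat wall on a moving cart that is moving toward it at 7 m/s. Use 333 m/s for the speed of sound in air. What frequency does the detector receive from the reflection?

The flat wall on a moving cart first receives the wave as a moving observer: f₁ = f₀ · (v + u)/v = 2084 × (333 + 7)/333 ≈ 2128 Hz.
On reflection it acts as a source moving toward the stationary detector: f₂ = f₁ · v/(v − u) = 2128 × 333/326 ≈ 2173 Hz.
Equivalently f₂ = f₀ · (v + u)/(v − u).

2173 Hz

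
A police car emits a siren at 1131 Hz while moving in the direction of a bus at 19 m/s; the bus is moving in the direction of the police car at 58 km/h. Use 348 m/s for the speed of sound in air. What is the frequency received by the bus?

58 km/h = 16.11 m/s.
General Doppler shift: f' = f · (v + v_o)/(v − v_s).
f' = 1131 × (348 + 16.11)/(348 − 19) = 1131 × 364.11/329 ≈ 1252 Hz.

1252 Hz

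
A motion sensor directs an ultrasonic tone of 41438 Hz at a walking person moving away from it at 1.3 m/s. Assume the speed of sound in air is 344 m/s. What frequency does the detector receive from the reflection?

41126 Hz

At the walking person (a moving observer), f₁ = f₀ · (v − u)/v = 41438 × 342.7/344 ≈ 41281 Hz.
On reflection it acts as a source moving away from the stationary detector: f₂ = f₁ · v/(v + u) = 41281 × 344/345.3 ≈ 41126 Hz.
Equivalently f₂ = f₀ · (v − u)/(v + u).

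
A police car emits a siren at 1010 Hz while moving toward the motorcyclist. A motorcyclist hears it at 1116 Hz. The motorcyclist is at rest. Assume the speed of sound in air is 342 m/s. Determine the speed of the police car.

32 m/s

f' = f · v/(v − v_s) ⇒ v_s = v · |1 − f/f'|.
v_s = 342 × |1 − 1010/1116| = 342 × 0.09498 ≈ 32 m/s.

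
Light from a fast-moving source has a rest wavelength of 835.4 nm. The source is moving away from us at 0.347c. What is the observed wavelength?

Relativistic Doppler for wavelength: λ' = λ₀ · √((1 + β)/(1 − β)).
λ' = 835.4 × √(1.3470/0.6530) = 835.4 × 1.43624 ≈ 1199.8 nm.

1199.8 nm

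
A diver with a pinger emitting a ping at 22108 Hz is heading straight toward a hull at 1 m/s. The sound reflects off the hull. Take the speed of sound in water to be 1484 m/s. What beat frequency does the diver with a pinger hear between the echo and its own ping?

The hull receives the sound from a moving source: f₁ = f₀ · v/(v − v_e) = 22108 × 1484/1483 ≈ 22122.9 Hz.
On the return leg the diver with a pinger is a moving observer: f₂ = f₁ · (v + v_e)/v = 22122.9 × 1485/1484 ≈ 22137.8 Hz.
Beat against the emitted tone: |f₂ − f₀| = 2v_e·f₀/(v − v_e) = 2 × 1 × 22108/1483 ≈ 29.8 Hz.

29.8 Hz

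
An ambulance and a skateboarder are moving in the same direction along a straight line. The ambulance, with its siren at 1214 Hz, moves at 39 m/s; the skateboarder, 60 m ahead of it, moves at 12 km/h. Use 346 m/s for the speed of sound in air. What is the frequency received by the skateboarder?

1355 Hz

12 km/h = 3.333 m/s.
The skateboarder is ahead, so the ambulance is moving toward it while the skateboarder is moving away from the ambulance.
With source approaching and observer receding, f' = f · (v − v_o)/(v − v_s).
f' = 1214 × (346 − 3.333)/(346 − 39) = 1214 × 342.67/307 ≈ 1355 Hz.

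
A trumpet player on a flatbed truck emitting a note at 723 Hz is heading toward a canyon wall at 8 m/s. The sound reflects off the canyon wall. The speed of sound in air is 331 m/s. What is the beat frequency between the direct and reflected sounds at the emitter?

35.8 Hz

The canyon wall receives the sound from a moving source: f₁ = f₀ · v/(v − v_e) = 723 × 331/323 ≈ 740.9 Hz.
On the return leg the trumpet player on a flatbed truck is a moving observer: f₂ = f₁ · (v + v_e)/v = 740.9 × 339/331 ≈ 758.8 Hz.
Beat against the emitted tone: |f₂ − f₀| = 2v_e·f₀/(v − v_e) = 2 × 8 × 723/323 ≈ 35.8 Hz.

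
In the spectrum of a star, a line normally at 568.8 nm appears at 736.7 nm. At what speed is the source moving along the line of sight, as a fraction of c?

0.253c

λ'/λ₀ = 1.2952 > 1 (redshift), so the source is receding.
λ'/λ₀ = √((1 + β)/(1 − β)) for a receding source ⇒ β = (r² − 1)/(r² + 1) with r = λ'/λ₀.
β = (1.6775 − 1)/(1.6775 + 1) ≈ 0.253.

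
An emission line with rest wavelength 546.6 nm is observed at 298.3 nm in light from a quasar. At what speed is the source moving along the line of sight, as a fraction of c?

λ'/λ₀ = 0.5457 < 1 (blueshift), so the source is approaching.
λ'/λ₀ = √((1 − β)/(1 + β)) for an approaching source ⇒ β = (1 − r²)/(1 + r²) with r = λ'/λ₀.
β = (1 − 0.2978)/(1 + 0.2978) ≈ 0.541.

0.541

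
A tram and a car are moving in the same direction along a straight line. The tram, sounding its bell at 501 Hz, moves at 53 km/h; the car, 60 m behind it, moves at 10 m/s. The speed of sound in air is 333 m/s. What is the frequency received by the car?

53 km/h = 14.72 m/s.
The car is behind, so the tram is moving away from it while the car is moving toward the tram.
With source receding and observer approaching, f' = f · (v + v_o)/(v + v_s).
f' = 501 × (333 + 10)/(333 + 14.72) = 501 × 343/347.72 ≈ 494 Hz.

494 Hz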